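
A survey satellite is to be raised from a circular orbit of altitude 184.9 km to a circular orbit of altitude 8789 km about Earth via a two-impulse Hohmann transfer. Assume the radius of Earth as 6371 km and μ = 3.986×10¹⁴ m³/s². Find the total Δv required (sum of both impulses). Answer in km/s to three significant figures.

Δv_total ≈ 2.56 km/s

r₁ = 6371 + 184.9 = 6555.9 km = 6.5559×10⁶ m.
r₂ = 6371 + 8789 = 15160 km = 1.5160×10⁷ m.
Transfer ellipse a_t = (r₁ + r₂)/2 = 1.086×10⁷ m.
At r₁: circular v_c1 = √(μ/r₁) = 7797 m/s; transfer-perigee v_p = √[μ(2/r₁ − 1/a_t)] = 9214 m/s.
Δv₁ = v_p − v_c1 = 1416 m/s.
At r₂: circular v_c2 = √(μ/r₂) = 5128 m/s; transfer-apogee v_a = √[μ(2/r₂ − 1/a_t)] = 3984 m/s.
Δv₂ = v_c2 − v_a = 1143 m/s.
Total Δv = Δv₁ + Δv₂ = 2559 m/s = 2.559 km/s.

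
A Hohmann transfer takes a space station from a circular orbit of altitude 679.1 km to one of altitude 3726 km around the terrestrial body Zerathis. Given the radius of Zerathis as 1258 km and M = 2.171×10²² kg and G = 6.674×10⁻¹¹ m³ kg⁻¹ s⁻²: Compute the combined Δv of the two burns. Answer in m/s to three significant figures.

μ = GM = 6.674×10⁻¹¹ × 2.171×10²² = 1.449×10¹² m³/s².
r₁ = 1258 + 679.1 = 1937.1 km = 1.9371×10⁶ m.
r₂ = 1258 + 3726 = 4984.0 km = 4.9840×10⁶ m.
Transfer ellipse a_t = (r₁ + r₂)/2 = 3.461×10⁶ m.
At r₁: circular v_c1 = √(μ/r₁) = 864.9 m/s; transfer-periapsis v_p = √[μ(2/r₁ − 1/a_t)] = 1038 m/s.
Δv₁ = v_p − v_c1 = 173.1 m/s.
At r₂: circular v_c2 = √(μ/r₂) = 539.2 m/s; transfer-apoapsis v_a = √[μ(2/r₂ − 1/a_t)] = 403.4 m/s.
Δv₂ = v_c2 − v_a = 135.8 m/s.
Total Δv = Δv₁ + Δv₂ = 308.8 m/s.

Δv_total ≈ 309 m/s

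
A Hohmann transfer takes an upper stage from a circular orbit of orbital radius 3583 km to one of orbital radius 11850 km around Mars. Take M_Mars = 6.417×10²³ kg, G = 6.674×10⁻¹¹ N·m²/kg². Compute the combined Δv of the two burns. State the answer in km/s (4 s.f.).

Δv_total ≈ 1.433 km/s

μ = GM = 6.674×10⁻¹¹ × 6.417×10²³ = 4.283×10¹³ m³/s².
r₁ = 3583 km = 3.583×10⁶ m.
r₂ = 11850 km = 1.185×10⁷ m.
Transfer ellipse a_t = (r₁ + r₂)/2 = 7.716×10⁶ m.
At r₁: circular v_c1 = √(μ/r₁) = 3457 m/s; transfer-periapsis v_p = √[μ(2/r₁ − 1/a_t)] = 4284 m/s.
Δv₁ = v_p − v_c1 = 827.1 m/s.
At r₂: circular v_c2 = √(μ/r₂) = 1901 m/s; transfer-apoapsis v_a = √[μ(2/r₂ − 1/a_t)] = 1295 m/s.
Δv₂ = v_c2 − v_a = 605.7 m/s.
Total Δv = Δv₁ + Δv₂ = 1433 m/s = 1.433 km/s.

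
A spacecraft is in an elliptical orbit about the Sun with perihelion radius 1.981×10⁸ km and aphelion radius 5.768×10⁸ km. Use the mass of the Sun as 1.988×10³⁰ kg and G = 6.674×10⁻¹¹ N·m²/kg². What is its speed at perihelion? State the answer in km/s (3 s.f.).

v ≈ 31.6 km/s

μ = GM = 6.674×10⁻¹¹ × 1.988×10³⁰ = 1.327×10²⁰ m³/s².
Semi-major axis a = (r_p + r_a)/2 = 3.8745×10⁸ km = 3.874×10¹¹ m.
Vis-viva: v² = μ(2/r − 1/a) = 1.327×10²⁰ × (1.010×10⁻¹¹ − 2.581×10⁻¹²) = 9.971×10⁸ m²/s².
v = 31580 m/s = 31.58 km/s.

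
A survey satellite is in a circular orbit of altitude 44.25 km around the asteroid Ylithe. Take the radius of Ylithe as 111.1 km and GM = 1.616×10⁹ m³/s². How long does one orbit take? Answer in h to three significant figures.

r = 111.1 + 44.25 = 155.35 km = 1.5535×10⁵ m.
Kepler's third law: T = 2π√(r³/μ) = 2π√((1.554×10⁵)³ / 1.616×10⁹).
r³/μ = 2.320×10⁶ s², so T = 2π × 1.523×10³ = 9.570×10³ s.
Converting: 9.570×10³ s ÷ 3600 = 2.658 h.

T ≈ 2.66 h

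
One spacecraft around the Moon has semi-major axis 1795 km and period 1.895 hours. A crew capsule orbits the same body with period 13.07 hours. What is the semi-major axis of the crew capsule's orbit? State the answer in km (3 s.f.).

Kepler's third law: a³ ∝ T², so a₂ = a₁ (T₂/T₁)^(2/3).
T₂/T₁ = 6.897, (T₂/T₁)^(2/3) = 3.623.
a₂ = 1795 × 3.623 = 6504 km.

a₂ ≈ 6500 km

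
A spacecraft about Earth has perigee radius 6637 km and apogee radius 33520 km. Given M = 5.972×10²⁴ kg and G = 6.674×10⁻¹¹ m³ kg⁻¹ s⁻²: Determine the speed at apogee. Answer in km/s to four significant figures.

μ = GM = 6.674×10⁻¹¹ × 5.972×10²⁴ = 3.986×10¹⁴ m³/s².
Semi-major axis a = (r_p + r_a)/2 = 20078 km = 2.008×10⁷ m.
Vis-viva: v² = μ(2/r − 1/a) = 3.986×10¹⁴ × (5.967×10⁻⁸ − 4.980×10⁻⁸) = 3.930×10⁶ m²/s².
v = 1983 m/s = 1.983 km/s.

v ≈ 1.983 km/s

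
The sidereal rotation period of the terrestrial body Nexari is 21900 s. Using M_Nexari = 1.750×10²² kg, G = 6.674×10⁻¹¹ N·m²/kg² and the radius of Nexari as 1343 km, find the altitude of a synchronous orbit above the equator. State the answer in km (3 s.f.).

h_sync ≈ 1080 km

μ = GM = 6.674×10⁻¹¹ × 1.750×10²² = 1.168×10¹² m³/s².
A synchronous orbit has period T, so by Kepler's third law a = (μT²/4π²)^(1/3).
μT²/4π² = 1.168×10¹² × (2.190×10⁴)² / 39.48 = 1.419×10¹⁹ m³.
a = 2.421×10⁶ m = 2420.9 km.
Altitude h = a − R = 2420.9 − 1343 = 1077.9 km.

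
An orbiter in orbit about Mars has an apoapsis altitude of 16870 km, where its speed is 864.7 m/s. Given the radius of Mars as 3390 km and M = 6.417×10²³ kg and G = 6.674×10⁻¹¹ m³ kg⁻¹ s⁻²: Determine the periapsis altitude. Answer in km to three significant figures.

periapsis altitude ≈ 963 km

μ = GM = 6.674×10⁻¹¹ × 6.417×10²³ = 4.283×10¹³ m³/s².
r_a = 3390 + 16870 = 20260 km = 2.026×10⁷ m.
Specific energy ε = v²/2 − μ/r = -1.740×10⁶ J/kg, so a = −μ/(2ε) = 1.231×10⁷ m.
The apsides satisfy r_p + r_a = 2a, so the periapsis radius is 2a − r_a = 4.353×10⁶ m = 4353.0 km.
Periapsis altitude = 4353.0 − 3390 = 962.98 km.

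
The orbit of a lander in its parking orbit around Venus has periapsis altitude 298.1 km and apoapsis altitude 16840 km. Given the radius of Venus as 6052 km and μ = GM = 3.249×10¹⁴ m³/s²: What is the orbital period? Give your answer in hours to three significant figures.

T ≈ 5.41 hours

r_p = 6052 + 298.1 = 6350.1 km = 6.3501×10⁶ m.
r_a = 6052 + 16840 = 22892 km = 2.2892×10⁷ m.
Semi-major axis a = (r_p + r_a)/2 = (6350.1 + 22892)/2 = 14621 km = 1.462×10⁷ m.
By Kepler's third law T = 2π√(a³/μ) = 2π × 3.102×10³ = 1.949×10⁴ s.
= 5.413 hours.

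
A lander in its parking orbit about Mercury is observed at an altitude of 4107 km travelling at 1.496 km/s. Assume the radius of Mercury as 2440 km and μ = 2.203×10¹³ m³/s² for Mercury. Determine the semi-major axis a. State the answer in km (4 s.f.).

r = 2440 + 4107 = 6547.0 km = 6.547×10⁶ m.
Specific orbital energy ε = v²/2 − μ/r = (1496)²/2 − 2.203×10¹³/6.547×10⁶ = -2.246×10⁶ J/kg.
Since ε = −μ/(2a), a = −μ/(2ε) = 4.905×10⁶ m = 4904.5 km.

a ≈ 4905 km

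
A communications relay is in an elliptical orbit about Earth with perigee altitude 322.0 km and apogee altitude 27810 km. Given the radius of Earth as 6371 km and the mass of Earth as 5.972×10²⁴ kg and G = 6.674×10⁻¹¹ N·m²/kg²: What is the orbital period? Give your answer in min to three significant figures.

T ≈ 485 min

μ = GM = 6.674×10⁻¹¹ × 5.972×10²⁴ = 3.986×10¹⁴ m³/s².
r_p = 6371 + 322.0 = 6693.0 km = 6.6930×10⁶ m.
r_a = 6371 + 27810 = 34181 km = 3.4181×10⁷ m.
Semi-major axis a = (r_p + r_a)/2 = (6693.0 + 34181)/2 = 20437 km = 2.044×10⁷ m.
By Kepler's third law T = 2π√(a³/μ) = 2π × 4.628×10³ = 2.908×10⁴ s.
= 484.6 min.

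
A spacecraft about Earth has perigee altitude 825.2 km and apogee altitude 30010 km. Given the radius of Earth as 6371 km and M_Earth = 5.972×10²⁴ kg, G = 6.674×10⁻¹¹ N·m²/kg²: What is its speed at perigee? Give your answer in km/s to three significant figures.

μ = GM = 6.674×10⁻¹¹ × 5.972×10²⁴ = 3.986×10¹⁴ m³/s².
r_p = 6371 + 825.2 = 7196.2 km = 7.1962×10⁶ m.
r_a = 6371 + 30010 = 36381 km = 3.6381×10⁷ m.
Semi-major axis a = (r_p + r_a)/2 = 21789 km = 2.179×10⁷ m.
Vis-viva: v² = μ(2/r − 1/a) = 3.986×10¹⁴ × (2.779×10⁻⁷ − 4.590×10⁻⁸) = 9.248×10⁷ m²/s².
v = 9617 m/s = 9.617 km/s.

v ≈ 9.62 km/s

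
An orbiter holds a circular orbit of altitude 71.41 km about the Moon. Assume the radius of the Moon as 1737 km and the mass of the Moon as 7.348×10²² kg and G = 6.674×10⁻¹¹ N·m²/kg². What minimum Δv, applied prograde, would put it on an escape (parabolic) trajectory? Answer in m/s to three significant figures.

Δv ≈ 682 m/s

μ = GM = 6.674×10⁻¹¹ × 7.348×10²² = 4.904×10¹² m³/s².
r = 1737 + 71.41 = 1808.4 km = 1.8084×10⁶ m.
Circular speed v_c = √(μ/r) = 1647 m/s.
Escape speed v_esc = √(2μ/r) = √2 × v_c = 2329 m/s.
Δv = v_esc − v_c = 682.1 m/s.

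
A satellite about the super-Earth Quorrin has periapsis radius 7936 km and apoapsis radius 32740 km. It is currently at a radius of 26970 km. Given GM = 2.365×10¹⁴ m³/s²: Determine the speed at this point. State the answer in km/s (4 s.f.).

v ≈ 2.431 km/s

Semi-major axis a = (r_p + r_a)/2 = 20338 km = 2.034×10⁷ m.
Vis-viva: v² = μ(2/r − 1/a) = 2.365×10¹⁴ × (7.416×10⁻⁸ − 4.917×10⁻⁸) = 5.910×10⁶ m²/s².
v = 2431 m/s = 2.431 km/s.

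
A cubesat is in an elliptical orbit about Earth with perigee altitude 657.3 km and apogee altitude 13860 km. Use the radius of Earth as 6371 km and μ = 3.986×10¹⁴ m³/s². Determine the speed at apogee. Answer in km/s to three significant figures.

v ≈ 3.19 km/s

r_p = 6371 + 657.3 = 7028.3 km = 7.0283×10⁶ m.
r_a = 6371 + 13860 = 20231 km = 2.0231×10⁷ m.
Semi-major axis a = (r_p + r_a)/2 = 13630 km = 1.363×10⁷ m.
Vis-viva: v² = μ(2/r − 1/a) = 3.986×10¹⁴ × (9.886×10⁻⁸ − 7.337×10⁻⁸) = 1.016×10⁷ m²/s².
v = 3187 m/s = 3.187 km/s.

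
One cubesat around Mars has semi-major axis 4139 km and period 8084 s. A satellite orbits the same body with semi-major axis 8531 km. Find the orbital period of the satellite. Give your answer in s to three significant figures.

T₂ ≈ 23900 s

Kepler's third law: T² ∝ a³, so T₂ = T₁ (a₂/a₁)^(3/2).
a₂/a₁ = 2.061, (a₂/a₁)^(3/2) = 2.959.
T₂ = 8084 × 2.959 = 23920 s.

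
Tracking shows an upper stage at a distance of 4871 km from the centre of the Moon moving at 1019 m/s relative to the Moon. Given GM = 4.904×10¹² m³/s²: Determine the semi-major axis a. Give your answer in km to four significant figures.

a ≈ 5029 km

r = 4.871×10⁶ m.
Vis-viva rearranged: 1/a = 2/r − v²/μ = 4.106×10⁻⁷ − 2.117×10⁻⁷ = 1.989×10⁻⁷ m⁻¹.
a = 5.029×10⁶ m = 5028.8 km.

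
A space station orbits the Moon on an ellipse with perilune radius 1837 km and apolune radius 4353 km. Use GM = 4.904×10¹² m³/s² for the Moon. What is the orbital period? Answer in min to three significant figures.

T ≈ 257 min

Semi-major axis a = (r_p + r_a)/2 = (1837.0 + 4353.0)/2 = 3095.0 km = 3.095×10⁶ m.
By Kepler's third law T = 2π√(a³/μ) = 2π × 2.459×10³ = 1.545×10⁴ s.
= 257.5 min.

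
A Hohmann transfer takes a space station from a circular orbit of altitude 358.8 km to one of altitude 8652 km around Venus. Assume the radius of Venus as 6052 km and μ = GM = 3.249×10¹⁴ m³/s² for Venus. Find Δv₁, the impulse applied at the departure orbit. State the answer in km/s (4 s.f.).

Δv ≈ 1.283 km/s

r₁ = 6052 + 358.8 = 6410.8 km = 6.4108×10⁶ m.
r₂ = 6052 + 8652 = 14704 km = 1.4704×10⁷ m.
Transfer ellipse a_t = (r₁ + r₂)/2 = 1.056×10⁷ m.
At r₁: circular v_c1 = √(μ/r₁) = 7119 m/s; transfer-periapsis v_p = √[μ(2/r₁ − 1/a_t)] = 8402 m/s.
Δv₁ = v_p − v_c1 = 1283 m/s.
= 1.283 km/s.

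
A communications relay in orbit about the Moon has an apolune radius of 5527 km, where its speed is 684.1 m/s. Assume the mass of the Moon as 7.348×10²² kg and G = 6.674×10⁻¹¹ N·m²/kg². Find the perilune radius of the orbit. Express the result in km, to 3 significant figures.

μ = GM = 6.674×10⁻¹¹ × 7.348×10²² = 4.904×10¹² m³/s².
r_a = 5.527×10⁶ m.
Specific energy ε = v²/2 − μ/r = -6.533×10⁵ J/kg, so a = −μ/(2ε) = 3.753×10⁶ m.
The apsides satisfy r_p + r_a = 2a, so the perilune radius is 2a − r_a = 1.980×10⁶ m = 1979.7 km.

perilune radius ≈ 1980 km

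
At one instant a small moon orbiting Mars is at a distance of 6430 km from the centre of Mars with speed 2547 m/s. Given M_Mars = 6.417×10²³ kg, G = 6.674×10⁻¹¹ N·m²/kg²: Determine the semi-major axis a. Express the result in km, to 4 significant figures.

μ = GM = 6.674×10⁻¹¹ × 6.417×10²³ = 4.283×10¹³ m³/s².
r = 6.430×10⁶ m.
Specific orbital energy ε = v²/2 − μ/r = (2547)²/2 − 4.283×10¹³/6.430×10⁶ = -3.417×10⁶ J/kg.
Since ε = −μ/(2a), a = −μ/(2ε) = 6.267×10⁶ m = 6266.9 km.

a ≈ 6267 km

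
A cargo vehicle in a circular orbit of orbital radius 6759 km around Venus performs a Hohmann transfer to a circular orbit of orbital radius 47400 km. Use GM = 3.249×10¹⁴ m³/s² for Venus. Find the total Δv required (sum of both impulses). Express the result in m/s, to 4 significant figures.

r₁ = 6759 km = 6.759×10⁶ m.
r₂ = 47400 km = 4.740×10⁷ m.
Transfer ellipse a_t = (r₁ + r₂)/2 = 2.708×10⁷ m.
At r₁: circular v_c1 = √(μ/r₁) = 6933 m/s; transfer-periapsis v_p = √[μ(2/r₁ − 1/a_t)] = 9173 m/s.
Δv₁ = v_p − v_c1 = 2240 m/s.
At r₂: circular v_c2 = √(μ/r₂) = 2618 m/s; transfer-apoapsis v_a = √[μ(2/r₂ − 1/a_t)] = 1308 m/s.
Δv₂ = v_c2 − v_a = 1310 m/s.
Total Δv = Δv₁ + Δv₂ = 3550 m/s.

Δv_total ≈ 3550 m/s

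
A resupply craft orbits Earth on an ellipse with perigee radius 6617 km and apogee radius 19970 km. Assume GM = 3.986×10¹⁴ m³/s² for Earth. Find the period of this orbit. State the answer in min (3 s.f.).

Semi-major axis a = (r_p + r_a)/2 = (6617.0 + 19970)/2 = 13294 km = 1.329×10⁷ m.
By Kepler's third law T = 2π√(a³/μ) = 2π × 2.428×10³ = 1.525×10⁴ s.
= 254.2 min.

T ≈ 254 min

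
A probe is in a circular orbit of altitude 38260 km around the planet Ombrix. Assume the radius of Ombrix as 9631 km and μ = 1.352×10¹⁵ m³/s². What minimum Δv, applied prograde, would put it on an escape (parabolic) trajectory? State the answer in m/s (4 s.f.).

r = 9631 + 38260 = 47891 km = 4.7891×10⁷ m.
Circular speed v_c = √(μ/r) = 5313 m/s.
Escape speed v_esc = √(2μ/r) = √2 × v_c = 7514 m/s.
Δv = v_esc − v_c = 2201 m/s.

Δv ≈ 2201 m/s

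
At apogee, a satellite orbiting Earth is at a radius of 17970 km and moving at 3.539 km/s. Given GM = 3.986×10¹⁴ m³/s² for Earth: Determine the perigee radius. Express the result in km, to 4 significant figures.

r_a = 1.797×10⁷ m.
Specific energy ε = v²/2 − μ/r = -1.592×10⁷ J/kg, so a = −μ/(2ε) = 1.252×10⁷ m.
The apsides satisfy r_p + r_a = 2a, so the perigee radius is 2a − r_a = 7.069×10⁶ m = 7069.0 km.

perigee radius ≈ 7069 km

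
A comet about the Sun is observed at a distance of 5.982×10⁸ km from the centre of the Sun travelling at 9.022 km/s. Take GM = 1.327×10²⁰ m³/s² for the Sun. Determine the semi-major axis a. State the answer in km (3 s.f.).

r = 5.982×10¹¹ m.
Vis-viva rearranged: 1/a = 2/r − v²/μ = 3.343×10⁻¹² − 6.134×10⁻¹³ = 2.730×10⁻¹² m⁻¹.
a = 3.663×10¹¹ m = 3.6630×10⁸ km.

a ≈ 3.66×10⁸ km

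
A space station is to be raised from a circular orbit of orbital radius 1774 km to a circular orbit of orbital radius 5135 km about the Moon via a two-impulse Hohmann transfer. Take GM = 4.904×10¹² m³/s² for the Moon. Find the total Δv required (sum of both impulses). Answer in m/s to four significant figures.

Δv_total ≈ 641.4 m/s

r₁ = 1774 km = 1.774×10⁶ m.
r₂ = 5135 km = 5.135×10⁶ m.
Transfer ellipse a_t = (r₁ + r₂)/2 = 3.454×10⁶ m.
At r₁: circular v_c1 = √(μ/r₁) = 1663 m/s; transfer-perilune v_p = √[μ(2/r₁ − 1/a_t)] = 2027 m/s.
Δv₁ = v_p − v_c1 = 364.5 m/s.
At r₂: circular v_c2 = √(μ/r₂) = 977.2 m/s; transfer-apolune v_a = √[μ(2/r₂ − 1/a_t)] = 700.3 m/s.
Δv₂ = v_c2 − v_a = 276.9 m/s.
Total Δv = Δv₁ + Δv₂ = 641.4 m/s.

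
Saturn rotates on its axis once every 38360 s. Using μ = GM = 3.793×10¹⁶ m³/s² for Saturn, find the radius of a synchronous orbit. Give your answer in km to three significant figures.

A synchronous orbit has period T, so by Kepler's third law a = (μT²/4π²)^(1/3).
μT²/4π² = 3.793×10¹⁶ × (3.836×10⁴)² / 39.48 = 1.414×10²⁴ m³.
a = 1.122×10⁸ m = 1.1223×10⁵ km.

r_sync ≈ 1.12×10⁵ km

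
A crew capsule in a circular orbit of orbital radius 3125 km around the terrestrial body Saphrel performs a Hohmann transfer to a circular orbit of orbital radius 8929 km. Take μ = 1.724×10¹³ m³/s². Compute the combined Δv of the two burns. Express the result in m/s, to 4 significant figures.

Δv_total ≈ 899.1 m/s

r₁ = 3125 km = 3.125×10⁶ m.
r₂ = 8929 km = 8.929×10⁶ m.
Transfer ellipse a_t = (r₁ + r₂)/2 = 6.027×10⁶ m.
At r₁: circular v_c1 = √(μ/r₁) = 2349 m/s; transfer-periapsis v_p = √[μ(2/r₁ − 1/a_t)] = 2859 m/s.
Δv₁ = v_p − v_c1 = 510.1 m/s.
At r₂: circular v_c2 = √(μ/r₂) = 1390 m/s; transfer-apoapsis v_a = √[μ(2/r₂ − 1/a_t)] = 1001 m/s.
Δv₂ = v_c2 − v_a = 389.0 m/s.
Total Δv = Δv₁ + Δv₂ = 899.1 m/s.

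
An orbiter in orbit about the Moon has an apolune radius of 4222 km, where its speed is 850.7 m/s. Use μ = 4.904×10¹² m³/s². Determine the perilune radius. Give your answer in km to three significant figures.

r_a = 4.222×10⁶ m.
Specific energy ε = v²/2 − μ/r = -7.997×10⁵ J/kg, so a = −μ/(2ε) = 3.066×10⁶ m.
The apsides satisfy r_p + r_a = 2a, so the perilune radius is 2a − r_a = 1.910×10⁶ m = 1910.4 km.

perilune radius ≈ 1910 km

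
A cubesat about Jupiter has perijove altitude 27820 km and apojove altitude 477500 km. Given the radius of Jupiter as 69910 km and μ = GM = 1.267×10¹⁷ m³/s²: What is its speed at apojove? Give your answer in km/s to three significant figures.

v ≈ 8.37 km/s

r_p = 69910 + 27820 = 97730 km = 9.7730×10⁷ m.
r_a = 69910 + 477500 = 547410 km = 5.4741×10⁸ m.
Semi-major axis a = (r_p + r_a)/2 = 3.2257×10⁵ km = 3.226×10⁸ m.
Vis-viva: v² = μ(2/r − 1/a) = 1.267×10¹⁷ × (3.654×10⁻⁹ − 3.100×10⁻⁹) = 7.012×10⁷ m²/s².
v = 8374 m/s = 8.374 km/s.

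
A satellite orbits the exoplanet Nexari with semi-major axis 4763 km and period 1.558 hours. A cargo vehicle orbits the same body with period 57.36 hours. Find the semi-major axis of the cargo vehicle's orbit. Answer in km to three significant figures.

Kepler's third law: a³ ∝ T², so a₂ = a₁ (T₂/T₁)^(2/3).
T₂/T₁ = 36.82, (T₂/T₁)^(2/3) = 11.07.
a₂ = 4763 × 11.07 = 52710 km.

a₂ ≈ 52700 km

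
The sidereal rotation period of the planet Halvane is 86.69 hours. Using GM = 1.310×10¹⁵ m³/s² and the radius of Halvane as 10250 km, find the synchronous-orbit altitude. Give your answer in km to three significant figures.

h_sync ≈ 1.38×10⁵ km

T = 86.69 hours = 3.121×10⁵ s.
A synchronous orbit has period T, so by Kepler's third law a = (μT²/4π²)^(1/3).
μT²/4π² = 1.310×10¹⁵ × (3.121×10⁵)² / 39.48 = 3.232×10²⁴ m³.
a = 1.478×10⁸ m = 1.4785×10⁵ km.
Altitude h = a − R = 1.4785×10⁵ − 10250 = 1.3760×10⁵ km.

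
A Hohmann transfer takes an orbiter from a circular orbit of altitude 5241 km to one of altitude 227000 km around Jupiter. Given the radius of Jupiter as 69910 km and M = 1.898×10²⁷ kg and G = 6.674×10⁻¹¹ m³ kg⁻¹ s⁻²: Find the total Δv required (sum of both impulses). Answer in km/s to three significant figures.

μ = GM = 6.674×10⁻¹¹ × 1.898×10²⁷ = 1.267×10¹⁷ m³/s².
r₁ = 69910 + 5241 = 75151 km = 7.5151×10⁷ m.
r₂ = 69910 + 227000 = 296910 km = 2.9691×10⁸ m.
Transfer ellipse a_t = (r₁ + r₂)/2 = 1.860×10⁸ m.
At r₁: circular v_c1 = √(μ/r₁) = 41060 m/s; transfer-perijove v_p = √[μ(2/r₁ − 1/a_t)] = 51870 m/s.
Δv₁ = v_p − v_c1 = 10810 m/s.
At r₂: circular v_c2 = √(μ/r₂) = 20660 m/s; transfer-apojove v_a = √[μ(2/r₂ − 1/a_t)] = 13130 m/s.
Δv₂ = v_c2 − v_a = 7527 m/s.
Total Δv = Δv₁ + Δv₂ = 18340 m/s = 18.34 km/s.

Δv_total ≈ 18.3 km/s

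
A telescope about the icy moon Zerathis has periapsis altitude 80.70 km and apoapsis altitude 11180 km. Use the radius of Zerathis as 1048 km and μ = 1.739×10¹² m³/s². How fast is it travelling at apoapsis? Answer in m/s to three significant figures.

v ≈ 155 m/s

r_p = 1048 + 80.70 = 1128.7 km = 1.1287×10⁶ m.
r_a = 1048 + 11180 = 12228 km = 1.2228×10⁷ m.
Semi-major axis a = (r_p + r_a)/2 = 6678.4 km = 6.678×10⁶ m.
Vis-viva: v² = μ(2/r − 1/a) = 1.739×10¹² × (1.636×10⁻⁷ − 1.497×10⁻⁷) = 2.404×10⁴ m²/s².
v = 155.0 m/s.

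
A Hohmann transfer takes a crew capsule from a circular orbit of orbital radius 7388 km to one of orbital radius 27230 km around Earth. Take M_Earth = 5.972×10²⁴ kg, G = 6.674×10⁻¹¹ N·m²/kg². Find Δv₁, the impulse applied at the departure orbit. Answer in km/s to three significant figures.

Δv ≈ 1.87 km/s

μ = GM = 6.674×10⁻¹¹ × 5.972×10²⁴ = 3.986×10¹⁴ m³/s².
r₁ = 7388 km = 7.388×10⁶ m.
r₂ = 27230 km = 2.723×10⁷ m.
Transfer ellipse a_t = (r₁ + r₂)/2 = 1.731×10⁷ m.
At r₁: circular v_c1 = √(μ/r₁) = 7345 m/s; transfer-perigee v_p = √[μ(2/r₁ − 1/a_t)] = 9212 m/s.
Δv₁ = v_p − v_c1 = 1868 m/s.
= 1.868 km/s.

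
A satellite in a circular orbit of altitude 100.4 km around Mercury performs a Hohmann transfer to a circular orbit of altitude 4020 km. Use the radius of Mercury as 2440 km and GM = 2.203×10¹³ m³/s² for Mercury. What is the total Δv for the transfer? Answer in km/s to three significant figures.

Δv_total ≈ 1.04 km/s

r₁ = 2440 + 100.4 = 2540.4 km = 2.5404×10⁶ m.
r₂ = 2440 + 4020 = 6460.0 km = 6.4600×10⁶ m.
Transfer ellipse a_t = (r₁ + r₂)/2 = 4.500×10⁶ m.
At r₁: circular v_c1 = √(μ/r₁) = 2945 m/s; transfer-periherm v_p = √[μ(2/r₁ − 1/a_t)] = 3528 m/s.
Δv₁ = v_p − v_c1 = 583.4 m/s.
At r₂: circular v_c2 = √(μ/r₂) = 1847 m/s; transfer-apoherm v_a = √[μ(2/r₂ − 1/a_t)] = 1387 m/s.
Δv₂ = v_c2 − v_a = 459.2 m/s.
Total Δv = Δv₁ + Δv₂ = 1043 m/s = 1.043 km/s.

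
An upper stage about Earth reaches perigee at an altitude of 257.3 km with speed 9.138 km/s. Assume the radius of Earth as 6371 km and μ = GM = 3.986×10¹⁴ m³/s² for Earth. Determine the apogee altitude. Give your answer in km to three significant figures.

apogee altitude ≈ 8680 km

r_p = 6371 + 257.3 = 6628.3 km = 6.628×10⁶ m.
Specific energy ε = v²/2 − μ/r = -1.838×10⁷ J/kg, so a = −μ/(2ε) = 1.084×10⁷ m.
The apsides satisfy r_p + r_a = 2a, so the apogee radius is 2a − r_p = 1.505×10⁷ m = 15053 km.
Apogee altitude = 15053 − 6371 = 8681.9 km.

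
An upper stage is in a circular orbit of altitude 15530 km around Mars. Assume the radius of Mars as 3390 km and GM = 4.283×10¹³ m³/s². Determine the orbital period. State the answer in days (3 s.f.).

T ≈ 0.914 days

r = 3390 + 15530 = 18920 km = 1.8920×10⁷ m.
Kepler's third law: T = 2π√(r³/μ) = 2π√((1.892×10⁷)³ / 4.283×10¹³).
r³/μ = 1.581×10⁸ s², so T = 2π × 1.257×10⁴ = 7.901×10⁴ s.
Converting: 7.901×10⁴ s ÷ 86400 = 0.9145 days.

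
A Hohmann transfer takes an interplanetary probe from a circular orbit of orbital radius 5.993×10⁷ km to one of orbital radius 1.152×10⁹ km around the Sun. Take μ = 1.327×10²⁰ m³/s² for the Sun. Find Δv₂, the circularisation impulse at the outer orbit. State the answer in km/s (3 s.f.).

r₁ = 5.993×10⁷ km = 5.993×10¹⁰ m.
r₂ = 1.152×10⁹ km = 1.152×10¹² m.
Transfer ellipse a_t = (r₁ + r₂)/2 = 6.060×10¹¹ m.
At r₁: circular v_c1 = √(μ/r₁) = 47060 m/s; transfer-perihelion v_p = √[μ(2/r₁ − 1/a_t)] = 64880 m/s.
At r₂: circular v_c2 = √(μ/r₂) = 10730 m/s; transfer-aphelion v_a = √[μ(2/r₂ − 1/a_t)] = 3375 m/s.
Δv₂ = v_c2 − v_a = 7357 m/s.
= 7.357 km/s.

Δv ≈ 7.36 km/s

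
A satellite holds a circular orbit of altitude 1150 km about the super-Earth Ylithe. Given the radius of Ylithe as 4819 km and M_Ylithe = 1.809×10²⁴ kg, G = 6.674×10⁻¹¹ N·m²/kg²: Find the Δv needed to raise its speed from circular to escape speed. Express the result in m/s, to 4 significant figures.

μ = GM = 6.674×10⁻¹¹ × 1.809×10²⁴ = 1.207×10¹⁴ m³/s².
r = 4819 + 1150 = 5969.0 km = 5.9690×10⁶ m.
Circular speed v_c = √(μ/r) = 4497 m/s.
Escape speed v_esc = √(2μ/r) = √2 × v_c = 6360 m/s.
Δv = v_esc − v_c = 1863 m/s.

Δv ≈ 1863 m/s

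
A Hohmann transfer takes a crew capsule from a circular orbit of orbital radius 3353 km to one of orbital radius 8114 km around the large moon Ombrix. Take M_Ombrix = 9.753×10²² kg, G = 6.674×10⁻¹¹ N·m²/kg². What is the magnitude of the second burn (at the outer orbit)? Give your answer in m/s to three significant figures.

μ = GM = 6.674×10⁻¹¹ × 9.753×10²² = 6.509×10¹² m³/s².
r₁ = 3353 km = 3.353×10⁶ m.
r₂ = 8114 km = 8.114×10⁶ m.
Transfer ellipse a_t = (r₁ + r₂)/2 = 5.734×10⁶ m.
At r₁: circular v_c1 = √(μ/r₁) = 1393 m/s; transfer-periapsis v_p = √[μ(2/r₁ − 1/a_t)] = 1657 m/s.
At r₂: circular v_c2 = √(μ/r₂) = 895.7 m/s; transfer-apoapsis v_a = √[μ(2/r₂ − 1/a_t)] = 684.9 m/s.
Δv₂ = v_c2 − v_a = 210.7 m/s.

Δv ≈ 211 m/s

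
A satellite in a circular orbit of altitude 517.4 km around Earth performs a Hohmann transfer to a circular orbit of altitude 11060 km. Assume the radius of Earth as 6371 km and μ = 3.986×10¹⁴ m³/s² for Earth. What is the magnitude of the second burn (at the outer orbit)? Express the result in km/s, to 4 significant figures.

Δv ≈ 1.183 km/s

r₁ = 6371 + 517.4 = 6888.4 km = 6.8884×10⁶ m.
r₂ = 6371 + 11060 = 17431 km = 1.7431×10⁷ m.
Transfer ellipse a_t = (r₁ + r₂)/2 = 1.216×10⁷ m.
At r₁: circular v_c1 = √(μ/r₁) = 7607 m/s; transfer-perigee v_p = √[μ(2/r₁ − 1/a_t)] = 9108 m/s.
At r₂: circular v_c2 = √(μ/r₂) = 4782 m/s; transfer-apogee v_a = √[μ(2/r₂ − 1/a_t)] = 3599 m/s.
Δv₂ = v_c2 − v_a = 1183 m/s.
= 1.183 km/s.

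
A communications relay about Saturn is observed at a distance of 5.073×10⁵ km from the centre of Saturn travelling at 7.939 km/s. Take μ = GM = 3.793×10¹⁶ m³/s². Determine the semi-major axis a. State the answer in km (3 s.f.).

a ≈ 4.38×10⁵ km

r = 5.073×10⁸ m.
Vis-viva rearranged: 1/a = 2/r − v²/μ = 3.942×10⁻⁹ − 1.662×10⁻⁹ = 2.281×10⁻⁹ m⁻¹.
a = 4.385×10⁸ m = 4.3845×10⁵ km.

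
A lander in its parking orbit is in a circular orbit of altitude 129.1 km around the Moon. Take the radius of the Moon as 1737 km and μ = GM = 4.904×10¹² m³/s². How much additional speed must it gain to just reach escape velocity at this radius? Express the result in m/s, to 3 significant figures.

r = 1737 + 129.1 = 1866.1 km = 1.8661×10⁶ m.
Circular speed v_c = √(μ/r) = 1621 m/s.
Escape speed v_esc = √(2μ/r) = √2 × v_c = 2293 m/s.
Δv = v_esc − v_c = 671.5 m/s.

Δv ≈ 671 m/s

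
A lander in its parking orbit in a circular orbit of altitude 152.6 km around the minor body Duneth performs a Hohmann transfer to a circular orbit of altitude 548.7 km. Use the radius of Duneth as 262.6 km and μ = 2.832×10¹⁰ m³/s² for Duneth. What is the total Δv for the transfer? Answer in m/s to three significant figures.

Δv_total ≈ 72.3 m/s

r₁ = 262.6 + 152.6 = 415.20 km = 4.1520×10⁵ m.
r₂ = 262.6 + 548.7 = 811.30 km = 8.1130×10⁵ m.
Transfer ellipse a_t = (r₁ + r₂)/2 = 6.133×10⁵ m.
At r₁: circular v_c1 = √(μ/r₁) = 261.2 m/s; transfer-periapsis v_p = √[μ(2/r₁ − 1/a_t)] = 300.4 m/s.
Δv₁ = v_p − v_c1 = 39.23 m/s.
At r₂: circular v_c2 = √(μ/r₂) = 186.8 m/s; transfer-apoapsis v_a = √[μ(2/r₂ − 1/a_t)] = 153.7 m/s.
Δv₂ = v_c2 − v_a = 33.10 m/s.
Total Δv = Δv₁ + Δv₂ = 72.33 m/s.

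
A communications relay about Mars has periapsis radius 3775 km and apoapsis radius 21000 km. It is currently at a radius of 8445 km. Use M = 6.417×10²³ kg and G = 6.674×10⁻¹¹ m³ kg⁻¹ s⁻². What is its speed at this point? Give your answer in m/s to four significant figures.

v ≈ 2586 m/s

μ = GM = 6.674×10⁻¹¹ × 6.417×10²³ = 4.283×10¹³ m³/s².
Semi-major axis a = (r_p + r_a)/2 = 12388 km = 1.239×10⁷ m.
Vis-viva: v² = μ(2/r − 1/a) = 4.283×10¹³ × (2.368×10⁻⁷ − 8.073×10⁻⁸) = 6.685×10⁶ m²/s².
v = 2586 m/s.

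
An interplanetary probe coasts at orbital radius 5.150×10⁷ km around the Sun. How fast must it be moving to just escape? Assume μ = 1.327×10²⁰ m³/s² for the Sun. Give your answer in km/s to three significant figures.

r = 5.150×10⁷ km = 5.150×10¹⁰ m.
Escape speed v_esc = √(2μ/r) = √(2 × 1.327×10²⁰ / 5.150×10¹⁰) = √(5.153×10⁹) = 71790 m/s.
= 71.79 km/s.

v_esc ≈ 71.8 km/s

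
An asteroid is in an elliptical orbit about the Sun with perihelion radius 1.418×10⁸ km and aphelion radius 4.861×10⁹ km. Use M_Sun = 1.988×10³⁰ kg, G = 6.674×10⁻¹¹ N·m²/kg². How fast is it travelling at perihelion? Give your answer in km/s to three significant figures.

μ = GM = 6.674×10⁻¹¹ × 1.988×10³⁰ = 1.327×10²⁰ m³/s².
Semi-major axis a = (r_p + r_a)/2 = 2.5014×10⁹ km = 2.501×10¹² m.
Vis-viva: v² = μ(2/r − 1/a) = 1.327×10²⁰ × (1.410×10⁻¹¹ − 3.998×10⁻¹³) = 1.818×10⁹ m²/s².
v = 42640 m/s = 42.64 km/s.

v ≈ 42.6 km/s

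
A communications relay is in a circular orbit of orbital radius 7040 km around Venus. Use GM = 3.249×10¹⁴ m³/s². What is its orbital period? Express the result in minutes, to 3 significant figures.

r = 7040 km = 7.040×10⁶ m.
Kepler's third law: T = 2π√(r³/μ) = 2π√((7.040×10⁶)³ / 3.249×10¹⁴).
r³/μ = 1.074×10⁶ s², so T = 2π × 1.036×10³ = 6.511×10³ s.
Converting: 6.511×10³ s ÷ 60.00 = 108.5 minutes.

T ≈ 109 minutes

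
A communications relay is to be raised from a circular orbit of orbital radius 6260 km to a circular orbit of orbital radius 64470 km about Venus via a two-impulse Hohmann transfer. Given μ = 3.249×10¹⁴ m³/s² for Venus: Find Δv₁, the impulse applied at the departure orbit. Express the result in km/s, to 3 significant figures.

Δv ≈ 2.52 km/s

r₁ = 6260 km = 6.260×10⁶ m.
r₂ = 64470 km = 6.447×10⁷ m.
Transfer ellipse a_t = (r₁ + r₂)/2 = 3.536×10⁷ m.
At r₁: circular v_c1 = √(μ/r₁) = 7204 m/s; transfer-periapsis v_p = √[μ(2/r₁ − 1/a_t)] = 9727 m/s.
Δv₁ = v_p − v_c1 = 2523 m/s.
= 2.523 km/s.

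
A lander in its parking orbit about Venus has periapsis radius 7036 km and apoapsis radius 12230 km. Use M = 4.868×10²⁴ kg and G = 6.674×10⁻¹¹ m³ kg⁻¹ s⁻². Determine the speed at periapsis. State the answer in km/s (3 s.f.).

μ = GM = 6.674×10⁻¹¹ × 4.868×10²⁴ = 3.249×10¹⁴ m³/s².
Semi-major axis a = (r_p + r_a)/2 = 9633.0 km = 9.633×10⁶ m.
Vis-viva: v² = μ(2/r − 1/a) = 3.249×10¹⁴ × (2.843×10⁻⁷ − 1.038×10⁻⁷) = 5.862×10⁷ m²/s².
v = 7657 m/s = 7.657 km/s.

v ≈ 7.66 km/s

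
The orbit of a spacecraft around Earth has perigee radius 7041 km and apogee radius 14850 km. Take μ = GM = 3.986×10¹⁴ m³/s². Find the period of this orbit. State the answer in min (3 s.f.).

T ≈ 190 min

Semi-major axis a = (r_p + r_a)/2 = (7041.0 + 14850)/2 = 10946 km = 1.095×10⁷ m.
By Kepler's third law T = 2π√(a³/μ) = 2π × 1.814×10³ = 1.140×10⁴ s.
= 189.9 min.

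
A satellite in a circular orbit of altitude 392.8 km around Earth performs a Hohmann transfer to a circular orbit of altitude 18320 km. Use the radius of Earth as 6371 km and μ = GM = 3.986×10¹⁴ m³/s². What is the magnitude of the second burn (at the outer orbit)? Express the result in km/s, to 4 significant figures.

r₁ = 6371 + 392.8 = 6763.8 km = 6.7638×10⁶ m.
r₂ = 6371 + 18320 = 24691 km = 2.4691×10⁷ m.
Transfer ellipse a_t = (r₁ + r₂)/2 = 1.573×10⁷ m.
At r₁: circular v_c1 = √(μ/r₁) = 7677 m/s; transfer-perigee v_p = √[μ(2/r₁ − 1/a_t)] = 9619 m/s.
At r₂: circular v_c2 = √(μ/r₂) = 4018 m/s; transfer-apogee v_a = √[μ(2/r₂ − 1/a_t)] = 2635 m/s.
Δv₂ = v_c2 − v_a = 1383 m/s.
= 1.383 km/s.

Δv ≈ 1.383 km/s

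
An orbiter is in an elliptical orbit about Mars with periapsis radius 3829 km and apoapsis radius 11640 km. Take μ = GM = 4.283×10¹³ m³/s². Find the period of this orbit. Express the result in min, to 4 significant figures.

Semi-major axis a = (r_p + r_a)/2 = (3829.0 + 11640)/2 = 7734.5 km = 7.734×10⁶ m.
By Kepler's third law T = 2π√(a³/μ) = 2π × 3.287×10³ = 2.065×10⁴ s.
= 344.2 min.

T ≈ 344.2 min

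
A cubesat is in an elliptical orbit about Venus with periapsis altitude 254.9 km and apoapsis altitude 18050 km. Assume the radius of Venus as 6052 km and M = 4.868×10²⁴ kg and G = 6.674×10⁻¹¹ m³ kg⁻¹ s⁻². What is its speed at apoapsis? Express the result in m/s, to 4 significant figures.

v ≈ 2365 m/s

μ = GM = 6.674×10⁻¹¹ × 4.868×10²⁴ = 3.249×10¹⁴ m³/s².
r_p = 6052 + 254.9 = 6306.9 km = 6.3069×10⁶ m.
r_a = 6052 + 18050 = 24102 km = 2.4102×10⁷ m.
Semi-major axis a = (r_p + r_a)/2 = 15204 km = 1.520×10⁷ m.
Vis-viva: v² = μ(2/r − 1/a) = 3.249×10¹⁴ × (8.298×10⁻⁸ − 6.577×10⁻⁸) = 5.592×10⁶ m²/s².
v = 2365 m/s.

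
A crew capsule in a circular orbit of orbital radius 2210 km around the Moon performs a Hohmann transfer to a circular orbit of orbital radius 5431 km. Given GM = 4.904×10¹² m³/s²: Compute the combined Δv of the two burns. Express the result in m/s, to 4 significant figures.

Δv_total ≈ 514.0 m/s

r₁ = 2210 km = 2.210×10⁶ m.
r₂ = 5431 km = 5.431×10⁶ m.
Transfer ellipse a_t = (r₁ + r₂)/2 = 3.820×10⁶ m.
At r₁: circular v_c1 = √(μ/r₁) = 1490 m/s; transfer-perilune v_p = √[μ(2/r₁ − 1/a_t)] = 1776 m/s.
Δv₁ = v_p − v_c1 = 286.4 m/s.
At r₂: circular v_c2 = √(μ/r₂) = 950.2 m/s; transfer-apolune v_a = √[μ(2/r₂ − 1/a_t)] = 722.7 m/s.
Δv₂ = v_c2 − v_a = 227.5 m/s.
Total Δv = Δv₁ + Δv₂ = 514.0 m/s.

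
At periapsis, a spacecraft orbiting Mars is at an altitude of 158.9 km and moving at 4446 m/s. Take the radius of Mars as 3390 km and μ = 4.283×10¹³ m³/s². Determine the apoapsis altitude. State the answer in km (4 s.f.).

apoapsis altitude ≈ 12660 km

r_p = 3390 + 158.9 = 3548.9 km = 3.549×10⁶ m.
Specific energy ε = v²/2 − μ/r = -2.185×10⁶ J/kg, so a = −μ/(2ε) = 9.801×10⁶ m.
The apsides satisfy r_p + r_a = 2a, so the apoapsis radius is 2a − r_p = 1.605×10⁷ m = 16052 km.
Apoapsis altitude = 16052 − 3390 = 12662 km.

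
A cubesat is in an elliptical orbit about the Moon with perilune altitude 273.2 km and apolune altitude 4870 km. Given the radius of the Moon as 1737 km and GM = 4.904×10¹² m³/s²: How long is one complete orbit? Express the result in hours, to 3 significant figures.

T ≈ 7.05 hours

r_p = 1737 + 273.2 = 2010.2 km = 2.0102×10⁶ m.
r_a = 1737 + 4870 = 6607.0 km = 6.6070×10⁶ m.
Semi-major axis a = (r_p + r_a)/2 = (2010.2 + 6607.0)/2 = 4308.6 km = 4.309×10⁶ m.
By Kepler's third law T = 2π√(a³/μ) = 2π × 4.039×10³ = 2.538×10⁴ s.
= 7.049 hours.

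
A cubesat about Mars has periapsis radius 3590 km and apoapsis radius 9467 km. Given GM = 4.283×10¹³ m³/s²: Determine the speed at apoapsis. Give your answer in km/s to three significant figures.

v ≈ 1.58 km/s

Semi-major axis a = (r_p + r_a)/2 = 6528.5 km = 6.528×10⁶ m.
Vis-viva: v² = μ(2/r − 1/a) = 4.283×10¹³ × (2.113×10⁻⁷ − 1.532×10⁻⁷) = 2.488×10⁶ m²/s².
v = 1577 m/s = 1.577 km/s.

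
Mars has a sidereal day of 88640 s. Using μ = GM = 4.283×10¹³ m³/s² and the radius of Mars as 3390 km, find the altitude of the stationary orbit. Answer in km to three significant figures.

A synchronous orbit has period T, so by Kepler's third law a = (μT²/4π²)^(1/3).
μT²/4π² = 4.283×10¹³ × (8.864×10⁴)² / 39.48 = 8.524×10²¹ m³.
a = 2.043×10⁷ m = 20428 km.
Altitude h = a − R = 20428 − 3390 = 17038 km.

h_sync ≈ 17000 km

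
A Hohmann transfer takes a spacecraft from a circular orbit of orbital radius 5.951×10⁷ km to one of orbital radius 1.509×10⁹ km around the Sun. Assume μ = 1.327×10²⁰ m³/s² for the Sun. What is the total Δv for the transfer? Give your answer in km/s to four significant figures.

r₁ = 5.951×10⁷ km = 5.951×10¹⁰ m.
r₂ = 1.509×10⁹ km = 1.509×10¹² m.
Transfer ellipse a_t = (r₁ + r₂)/2 = 7.843×10¹¹ m.
At r₁: circular v_c1 = √(μ/r₁) = 47220 m/s; transfer-perihelion v_p = √[μ(2/r₁ − 1/a_t)] = 65500 m/s.
Δv₁ = v_p − v_c1 = 18280 m/s.
At r₂: circular v_c2 = √(μ/r₂) = 9378 m/s; transfer-aphelion v_a = √[μ(2/r₂ − 1/a_t)] = 2583 m/s.
Δv₂ = v_c2 − v_a = 6794 m/s.
Total Δv = Δv₁ + Δv₂ = 25080 m/s = 25.08 km/s.

Δv_total ≈ 25.08 km/s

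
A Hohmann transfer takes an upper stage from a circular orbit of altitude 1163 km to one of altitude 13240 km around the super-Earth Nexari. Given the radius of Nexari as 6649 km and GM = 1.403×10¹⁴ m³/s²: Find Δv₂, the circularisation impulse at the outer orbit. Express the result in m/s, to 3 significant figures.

Δv ≈ 661 m/s

r₁ = 6649 + 1163 = 7812.0 km = 7.8120×10⁶ m.
r₂ = 6649 + 13240 = 19889 km = 1.9889×10⁷ m.
Transfer ellipse a_t = (r₁ + r₂)/2 = 1.385×10⁷ m.
At r₁: circular v_c1 = √(μ/r₁) = 4238 m/s; transfer-periapsis v_p = √[μ(2/r₁ − 1/a_t)] = 5078 m/s.
At r₂: circular v_c2 = √(μ/r₂) = 2656 m/s; transfer-apoapsis v_a = √[μ(2/r₂ − 1/a_t)] = 1995 m/s.
Δv₂ = v_c2 − v_a = 661.3 m/s.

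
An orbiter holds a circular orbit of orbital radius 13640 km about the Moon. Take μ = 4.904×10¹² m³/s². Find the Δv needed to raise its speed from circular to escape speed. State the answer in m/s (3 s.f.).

r = 13640 km = 1.364×10⁷ m.
Circular speed v_c = √(μ/r) = 599.6 m/s.
Escape speed v_esc = √(2μ/r) = √2 × v_c = 848.0 m/s.
Δv = v_esc − v_c = 248.4 m/s.

Δv ≈ 248 m/s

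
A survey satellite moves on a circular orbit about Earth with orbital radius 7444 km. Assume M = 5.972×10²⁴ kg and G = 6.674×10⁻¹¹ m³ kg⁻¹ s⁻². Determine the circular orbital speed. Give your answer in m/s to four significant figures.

v ≈ 7317 m/s

μ = GM = 6.674×10⁻¹¹ × 5.972×10²⁴ = 3.986×10¹⁴ m³/s².
r = 7444 km = 7.444×10⁶ m.
For a circular orbit v = √(μ/r) = √(3.986×10¹⁴ / 7.444×10⁶) = √(5.354×10⁷) = 7317 m/s.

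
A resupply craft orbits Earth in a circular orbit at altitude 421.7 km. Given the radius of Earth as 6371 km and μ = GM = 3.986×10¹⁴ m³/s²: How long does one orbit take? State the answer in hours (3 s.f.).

r = 6371 + 421.7 = 6792.7 km = 6.7927×10⁶ m.
Kepler's third law: T = 2π√(r³/μ) = 2π√((6.793×10⁶)³ / 3.986×10¹⁴).
r³/μ = 7.863×10⁵ s², so T = 2π × 8.867×10² = 5.572×10³ s.
Converting: 5.572×10³ s ÷ 3600 = 1.548 hours.

T ≈ 1.55 hours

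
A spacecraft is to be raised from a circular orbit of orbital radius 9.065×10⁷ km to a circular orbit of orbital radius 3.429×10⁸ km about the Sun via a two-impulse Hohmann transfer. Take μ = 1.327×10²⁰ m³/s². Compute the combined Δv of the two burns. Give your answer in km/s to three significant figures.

r₁ = 9.065×10⁷ km = 9.065×10¹⁰ m.
r₂ = 3.429×10⁸ km = 3.429×10¹¹ m.
Transfer ellipse a_t = (r₁ + r₂)/2 = 2.168×10¹¹ m.
At r₁: circular v_c1 = √(μ/r₁) = 38260 m/s; transfer-perihelion v_p = √[μ(2/r₁ − 1/a_t)] = 48120 m/s.
Δv₁ = v_p − v_c1 = 9860 m/s.
At r₂: circular v_c2 = √(μ/r₂) = 19670 m/s; transfer-aphelion v_a = √[μ(2/r₂ − 1/a_t)] = 12720 m/s.
Δv₂ = v_c2 − v_a = 6951 m/s.
Total Δv = Δv₁ + Δv₂ = 16810 m/s = 16.81 km/s.

Δv_total ≈ 16.8 km/s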